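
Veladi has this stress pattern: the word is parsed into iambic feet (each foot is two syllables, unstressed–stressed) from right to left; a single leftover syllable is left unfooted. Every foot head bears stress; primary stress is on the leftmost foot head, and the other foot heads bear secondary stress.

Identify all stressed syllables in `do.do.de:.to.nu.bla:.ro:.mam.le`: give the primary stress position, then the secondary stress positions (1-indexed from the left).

primary 3, secondary 5, 7, 9

Parse right to left into iambic (σˈσ) feet: do (do.ˈde:) (to.ˈnu) (bla:.ˈro:) (mam.ˈle). Syllable 1 is left unfooted.
Foot heads (stressed positions): 3, 5, 7, 9.
End Rule Leftmost: primary stress on the leftmost head = syllable 3.
Secondary stress on 5, 7, 9: do.do.ˈde:.to.ˌnu.bla:.ˌro:.mam.ˌle.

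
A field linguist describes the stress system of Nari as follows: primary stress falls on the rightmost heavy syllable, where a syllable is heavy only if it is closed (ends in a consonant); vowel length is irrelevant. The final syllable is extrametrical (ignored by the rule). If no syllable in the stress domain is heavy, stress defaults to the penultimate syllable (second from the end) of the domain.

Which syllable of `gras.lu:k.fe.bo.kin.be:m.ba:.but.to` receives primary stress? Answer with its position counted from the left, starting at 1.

The final syllable (9, to) is extrametrical; the stress domain is syllables 1–8.
Weights: 1 gras H, 2 lu:k H, 3 fe L, 4 bo L, 5 kin H, 6 be:m H, 7 ba: L, 8 but H.
Heavy syllables in the domain: 1, 2, 5, 6, 8. The rightmost is syllable 8 (but).
Primary stress: syllable 8 → gras.lu:k.fe.bo.kin.be:m.ba:.ˈbut.to.

8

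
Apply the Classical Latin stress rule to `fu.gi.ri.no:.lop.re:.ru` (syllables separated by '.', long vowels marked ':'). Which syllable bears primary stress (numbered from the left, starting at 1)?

6

Classical Latin: stress the penult if heavy (long vowel or closed), else the antepenult.
Weights: 5 lop H, 6 re: H, 7 ru L.
The penult (syllable 6, re:) is heavy, so it takes stress.
Stress on syllable 6: fu.gi.ri.no:.lop.ˈre:.ru.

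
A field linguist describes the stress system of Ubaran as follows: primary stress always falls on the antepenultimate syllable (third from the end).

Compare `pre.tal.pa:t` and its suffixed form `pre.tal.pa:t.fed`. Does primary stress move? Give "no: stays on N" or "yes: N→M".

yes: 1→2

Base `pre.tal.pa:t` (3 syllables):
  The word has 3 syllables; the antepenultimate syllable (third from the end) is syllable 1 (pre).
  → primary stress on syllable 1.
Suffixed `pre.tal.pa:t.fed` (4 syllables):
  The word has 4 syllables; the antepenultimate syllable (third from the end) is syllable 2 (tal).
  → primary stress on syllable 2.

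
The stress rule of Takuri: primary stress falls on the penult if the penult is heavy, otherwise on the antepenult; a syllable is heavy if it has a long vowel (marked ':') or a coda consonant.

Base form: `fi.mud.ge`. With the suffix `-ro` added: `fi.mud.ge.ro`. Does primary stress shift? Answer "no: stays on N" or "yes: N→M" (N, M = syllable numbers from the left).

no: stays on 2

Base `fi.mud.ge` (3 syllables):
  Weights: 1 fi L, 2 mud H, 3 ge L.
  The penult (syllable 2, mud) is heavy, so it takes stress.
  → primary stress on syllable 2.
Suffixed `fi.mud.ge.ro` (4 syllables):
  Weights: 2 mud H, 3 ge L, 4 ro L.
  The penult (syllable 3, ge) is light, so stress falls on the antepenult (syllable 2, mud).
  → primary stress on syllable 2.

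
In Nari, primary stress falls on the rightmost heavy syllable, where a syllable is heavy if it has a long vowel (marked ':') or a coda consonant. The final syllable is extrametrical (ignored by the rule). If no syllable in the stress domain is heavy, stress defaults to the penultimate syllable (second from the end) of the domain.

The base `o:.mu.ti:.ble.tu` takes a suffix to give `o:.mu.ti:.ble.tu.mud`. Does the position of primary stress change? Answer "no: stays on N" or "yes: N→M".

Base `o:.mu.ti:.ble.tu` (5 syllables):
  The final syllable (5, tu) is extrametrical; the stress domain is syllables 1–4.
  Weights: 1 o: H, 2 mu L, 3 ti: H, 4 ble L.
  Heavy syllables in the domain: 1, 3. The rightmost is syllable 3 (ti:).
  → primary stress on syllable 3.
Suffixed `o:.mu.ti:.ble.tu.mud` (6 syllables):
  The final syllable (6, mud) is extrametrical; the stress domain is syllables 1–5.
  Weights: 1 o: H, 2 mu L, 3 ti: H, 4 ble L, 5 tu L.
  Heavy syllables in the domain: 1, 3. The rightmost is syllable 3 (ti:).
  → primary stress on syllable 3.

no: stays on 3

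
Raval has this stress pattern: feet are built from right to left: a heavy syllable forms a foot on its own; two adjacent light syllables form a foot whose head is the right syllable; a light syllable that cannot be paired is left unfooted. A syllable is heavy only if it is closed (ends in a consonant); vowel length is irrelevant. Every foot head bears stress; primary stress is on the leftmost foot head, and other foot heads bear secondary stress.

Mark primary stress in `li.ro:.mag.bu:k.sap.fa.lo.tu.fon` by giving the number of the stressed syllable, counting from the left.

2

Weights: 1 li L, 2 ro: L, 3 mag H, 4 bu:k H, 5 sap H, 6 fa L, 7 lo L, 8 tu L, 9 fon H.
Parse right to left (heavy = foot alone; LL = one foot; stranded L unfooted): (li.ˈro:) (ˈmag) (ˈbu:k) (ˈsap) fa (lo.ˈtu) (ˈfon).
Foot heads: 2, 3, 4, 5, 8, 9.
Primary stress on the leftmost head = syllable 2.
Primary stress: syllable 2 → li.ˈro:.mag.bu:k.sap.fa.lo.tu.fon.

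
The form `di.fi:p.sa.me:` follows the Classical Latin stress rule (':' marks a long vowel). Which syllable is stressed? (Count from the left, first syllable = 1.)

Classical Latin: stress the penult if heavy (long vowel or closed), else the antepenult.
Weights: 2 fi:p H, 3 sa L, 4 me: H.
The penult (syllable 3, sa) is light, so stress falls on the antepenult (syllable 2, fi:p).
Stress on syllable 2: di.ˈfi:p.sa.me:.

2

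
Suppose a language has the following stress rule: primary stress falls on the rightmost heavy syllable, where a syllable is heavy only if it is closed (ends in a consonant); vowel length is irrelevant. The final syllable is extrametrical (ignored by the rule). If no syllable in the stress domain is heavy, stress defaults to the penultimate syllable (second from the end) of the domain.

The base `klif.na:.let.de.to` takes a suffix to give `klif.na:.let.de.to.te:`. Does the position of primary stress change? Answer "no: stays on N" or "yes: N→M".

no: stays on 3

Base `klif.na:.let.de.to` (5 syllables):
  The final syllable (5, to) is extrametrical; the stress domain is syllables 1–4.
  Weights: 1 klif H, 2 na: L, 3 let H, 4 de L.
  Heavy syllables in the domain: 1, 3. The rightmost is syllable 3 (let).
  → primary stress on syllable 3.
Suffixed `klif.na:.let.de.to.te:` (6 syllables):
  The final syllable (6, te:) is extrametrical; the stress domain is syllables 1–5.
  Weights: 1 klif H, 2 na: L, 3 let H, 4 de L, 5 to L.
  Heavy syllables in the domain: 1, 3. The rightmost is syllable 3 (let).
  → primary stress on syllable 3.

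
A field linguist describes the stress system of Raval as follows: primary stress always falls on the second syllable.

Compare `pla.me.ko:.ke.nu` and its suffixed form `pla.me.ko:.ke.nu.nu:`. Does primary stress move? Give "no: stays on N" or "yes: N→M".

Base `pla.me.ko:.ke.nu` (5 syllables):
  The word has 5 syllables; the second syllable is syllable 2 (me).
  → primary stress on syllable 2.
Suffixed `pla.me.ko:.ke.nu.nu:` (6 syllables):
  The word has 6 syllables; the second syllable is syllable 2 (me).
  → primary stress on syllable 2.

no: stays on 2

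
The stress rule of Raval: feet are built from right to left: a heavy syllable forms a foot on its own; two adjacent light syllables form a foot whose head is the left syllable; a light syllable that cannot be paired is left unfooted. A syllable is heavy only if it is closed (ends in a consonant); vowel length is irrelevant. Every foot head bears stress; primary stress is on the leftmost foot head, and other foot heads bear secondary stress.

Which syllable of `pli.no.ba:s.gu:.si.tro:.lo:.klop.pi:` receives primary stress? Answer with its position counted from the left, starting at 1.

1

Weights: 1 pli L, 2 no L, 3 ba:s H, 4 gu: L, 5 si L, 6 tro: L, 7 lo: L, 8 klop H, 9 pi: L.
Parse right to left (heavy = foot alone; LL = one foot; stranded L unfooted): (ˈpli.no) (ˈba:s) (ˈgu:.si) (ˈtro:.lo:) (ˈklop) pi:.
Foot heads: 1, 3, 4, 6, 8.
Primary stress on the leftmost head = syllable 1.
Primary stress: syllable 1 → ˈpli.no.ba:s.gu:.si.tro:.lo:.klop.pi:.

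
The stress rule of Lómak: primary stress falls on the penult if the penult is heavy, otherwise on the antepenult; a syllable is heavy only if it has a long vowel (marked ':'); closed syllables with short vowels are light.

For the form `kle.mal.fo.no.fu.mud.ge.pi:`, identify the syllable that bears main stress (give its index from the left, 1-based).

6

Weights: 6 mud L, 7 ge L, 8 pi: H.
The penult (syllable 7, ge) is light, so stress falls on the antepenult (syllable 6, mud).
Primary stress: syllable 6 → kle.mal.fo.no.fu.ˈmud.ge.pi:.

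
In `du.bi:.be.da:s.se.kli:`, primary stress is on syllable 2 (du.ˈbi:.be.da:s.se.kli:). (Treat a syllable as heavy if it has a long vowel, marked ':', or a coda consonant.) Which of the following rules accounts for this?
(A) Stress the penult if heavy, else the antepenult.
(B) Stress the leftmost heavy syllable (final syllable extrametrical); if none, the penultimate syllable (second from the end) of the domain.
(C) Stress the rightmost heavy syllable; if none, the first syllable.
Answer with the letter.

Rule A → syllable 4 (observed: 2).
Rule B → syllable 2 ✓.
Rule C → syllable 6 (observed: 2).

B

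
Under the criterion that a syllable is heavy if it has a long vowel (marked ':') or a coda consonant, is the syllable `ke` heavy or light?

`ke`: short vowel, open (no coda). Short vowel, open → light.

light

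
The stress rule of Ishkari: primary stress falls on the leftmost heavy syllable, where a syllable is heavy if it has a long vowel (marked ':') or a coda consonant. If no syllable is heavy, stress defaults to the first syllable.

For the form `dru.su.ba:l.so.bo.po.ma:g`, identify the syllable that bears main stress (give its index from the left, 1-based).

Weights: 1 dru L, 2 su L, 3 ba:l H, 4 so L, 5 bo L, 6 po L, 7 ma:g H.
Heavy syllables in the domain: 3, 7. The leftmost is syllable 3 (ba:l).
Primary stress: syllable 3 → dru.su.ˈba:l.so.bo.po.ma:g.

3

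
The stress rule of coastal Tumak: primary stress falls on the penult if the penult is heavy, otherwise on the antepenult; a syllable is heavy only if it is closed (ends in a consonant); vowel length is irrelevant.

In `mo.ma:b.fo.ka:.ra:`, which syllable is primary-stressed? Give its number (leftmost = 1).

3

Weights: 3 fo L, 4 ka: L, 5 ra: L.
The penult (syllable 4, ka:) is light, so stress falls on the antepenult (syllable 3, fo).
Primary stress: syllable 3 → mo.ma:b.ˈfo.ka:.ra:.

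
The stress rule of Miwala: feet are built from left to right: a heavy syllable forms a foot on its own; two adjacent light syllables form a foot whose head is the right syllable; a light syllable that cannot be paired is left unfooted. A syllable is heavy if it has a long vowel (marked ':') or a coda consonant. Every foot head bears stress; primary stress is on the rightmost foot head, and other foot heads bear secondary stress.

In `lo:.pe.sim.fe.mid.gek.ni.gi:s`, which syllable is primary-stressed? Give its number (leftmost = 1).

Weights: 1 lo: H, 2 pe L, 3 sim H, 4 fe L, 5 mid H, 6 gek H, 7 ni L, 8 gi:s H.
Parse left to right (heavy = foot alone; LL = one foot; stranded L unfooted): (ˈlo:) pe (ˈsim) fe (ˈmid) (ˈgek) ni (ˈgi:s).
Foot heads: 1, 3, 5, 6, 8.
Primary stress on the rightmost head = syllable 8.
Primary stress: syllable 8 → lo:.pe.sim.fe.mid.gek.ni.ˈgi:s.

8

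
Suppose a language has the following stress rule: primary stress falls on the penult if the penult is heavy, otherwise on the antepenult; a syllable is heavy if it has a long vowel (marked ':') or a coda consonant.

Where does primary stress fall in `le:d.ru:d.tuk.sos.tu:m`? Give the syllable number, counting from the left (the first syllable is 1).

4

Weights: 3 tuk H, 4 sos H, 5 tu:m H.
The penult (syllable 4, sos) is heavy, so it takes stress.
Primary stress: syllable 4 → le:d.ru:d.tuk.ˈsos.tu:m.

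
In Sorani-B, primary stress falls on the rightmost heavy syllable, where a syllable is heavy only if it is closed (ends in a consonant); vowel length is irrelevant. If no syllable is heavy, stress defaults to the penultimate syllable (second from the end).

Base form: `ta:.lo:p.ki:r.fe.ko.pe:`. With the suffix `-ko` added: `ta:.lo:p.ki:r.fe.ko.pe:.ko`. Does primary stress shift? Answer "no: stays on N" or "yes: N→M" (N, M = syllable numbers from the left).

no: stays on 3

Base `ta:.lo:p.ki:r.fe.ko.pe:` (6 syllables):
  Weights: 1 ta: L, 2 lo:p H, 3 ki:r H, 4 fe L, 5 ko L, 6 pe: L.
  Heavy syllables in the domain: 2, 3. The rightmost is syllable 3 (ki:r).
  → primary stress on syllable 3.
Suffixed `ta:.lo:p.ki:r.fe.ko.pe:.ko` (7 syllables):
  Weights: 1 ta: L, 2 lo:p H, 3 ki:r H, 4 fe L, 5 ko L, 6 pe: L, 7 ko L.
  Heavy syllables in the domain: 2, 3. The rightmost is syllable 3 (ki:r).
  → primary stress on syllable 3.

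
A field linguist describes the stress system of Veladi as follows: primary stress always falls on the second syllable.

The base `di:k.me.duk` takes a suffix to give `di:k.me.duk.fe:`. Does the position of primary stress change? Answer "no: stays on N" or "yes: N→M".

Base `di:k.me.duk` (3 syllables):
  The word has 3 syllables; the second syllable is syllable 2 (me).
  → primary stress on syllable 2.
Suffixed `di:k.me.duk.fe:` (4 syllables):
  The word has 4 syllables; the second syllable is syllable 2 (me).
  → primary stress on syllable 2.

no: stays on 2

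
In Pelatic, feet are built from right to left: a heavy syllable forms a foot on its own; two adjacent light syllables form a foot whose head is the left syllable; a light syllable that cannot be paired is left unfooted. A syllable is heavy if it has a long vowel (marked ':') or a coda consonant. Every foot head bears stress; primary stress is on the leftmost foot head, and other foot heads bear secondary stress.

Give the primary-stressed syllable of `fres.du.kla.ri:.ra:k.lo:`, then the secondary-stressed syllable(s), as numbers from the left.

primary 1, secondary 2, 4, 5, 6

Weights: 1 fres H, 2 du L, 3 kla L, 4 ri: H, 5 ra:k H, 6 lo: H.
Parse right to left (heavy = foot alone; LL = one foot; stranded L unfooted): (ˈfres) (ˈdu.kla) (ˈri:) (ˈra:k) (ˈlo:).
Foot heads: 1, 2, 4, 5, 6.
Primary stress on the leftmost head = syllable 1.
Secondary stress on 2, 4, 5, 6: ˈfres.ˌdu.kla.ˌri:.ˌra:k.ˌlo:.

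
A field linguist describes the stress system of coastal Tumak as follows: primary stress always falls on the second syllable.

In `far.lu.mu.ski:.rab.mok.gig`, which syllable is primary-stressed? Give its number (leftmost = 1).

The word has 7 syllables; the second syllable is syllable 2 (lu).
Primary stress: syllable 2 → far.ˈlu.mu.ski:.rab.mok.gig.

2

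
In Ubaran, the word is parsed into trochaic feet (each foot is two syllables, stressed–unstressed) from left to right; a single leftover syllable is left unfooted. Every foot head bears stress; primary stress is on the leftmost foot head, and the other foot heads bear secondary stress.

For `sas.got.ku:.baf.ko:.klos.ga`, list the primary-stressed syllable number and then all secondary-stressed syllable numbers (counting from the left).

primary 1, secondary 3, 5

Parse left to right into trochaic (ˈσσ) feet: (ˈsas.got) (ˈku:.baf) (ˈko:.klos) ga. Syllable 7 is left unfooted.
Foot heads (stressed positions): 1, 3, 5.
End Rule Leftmost: primary stress on the leftmost head = syllable 1.
Secondary stress on 3, 5: ˈsas.got.ˌku:.baf.ˌko:.klos.ga.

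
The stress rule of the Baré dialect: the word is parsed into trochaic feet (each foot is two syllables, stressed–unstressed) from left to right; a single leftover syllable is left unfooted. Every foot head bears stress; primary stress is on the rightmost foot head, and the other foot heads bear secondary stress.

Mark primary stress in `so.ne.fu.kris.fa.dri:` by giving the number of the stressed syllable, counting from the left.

5

Parse left to right into trochaic (ˈσσ) feet: (ˈso.ne) (ˈfu.kris) (ˈfa.dri:).
Foot heads (stressed positions): 1, 3, 5.
End Rule Rightmost: primary stress on the rightmost head = syllable 5.
Primary stress: syllable 5 → so.ne.fu.kris.ˈfa.dri:.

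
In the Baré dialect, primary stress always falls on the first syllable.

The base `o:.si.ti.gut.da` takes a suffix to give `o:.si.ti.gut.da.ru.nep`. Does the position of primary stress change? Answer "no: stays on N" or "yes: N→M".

Base `o:.si.ti.gut.da` (5 syllables):
  The word has 5 syllables; the first syllable is syllable 1 (o:).
  → primary stress on syllable 1.
Suffixed `o:.si.ti.gut.da.ru.nep` (7 syllables):
  The word has 7 syllables; the first syllable is syllable 1 (o:).
  → primary stress on syllable 1.

no: stays on 1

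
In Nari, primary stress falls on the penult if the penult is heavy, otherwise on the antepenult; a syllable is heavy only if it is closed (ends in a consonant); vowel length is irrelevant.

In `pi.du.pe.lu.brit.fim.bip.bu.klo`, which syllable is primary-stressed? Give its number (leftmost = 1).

Weights: 7 bip H, 8 bu L, 9 klo L.
The penult (syllable 8, bu) is light, so stress falls on the antepenult (syllable 7, bip).
Primary stress: syllable 7 → pi.du.pe.lu.brit.fim.ˈbip.bu.klo.

7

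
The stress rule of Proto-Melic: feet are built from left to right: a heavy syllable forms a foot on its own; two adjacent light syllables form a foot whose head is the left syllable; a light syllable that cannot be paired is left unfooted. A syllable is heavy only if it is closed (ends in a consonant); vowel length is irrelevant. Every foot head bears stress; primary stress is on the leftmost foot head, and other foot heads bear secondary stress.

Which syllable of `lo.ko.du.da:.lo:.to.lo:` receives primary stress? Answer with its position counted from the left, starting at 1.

Weights: 1 lo L, 2 ko L, 3 du L, 4 da: L, 5 lo: L, 6 to L, 7 lo: L.
Parse left to right (heavy = foot alone; LL = one foot; stranded L unfooted): (ˈlo.ko) (ˈdu.da:) (ˈlo:.to) lo:.
Foot heads: 1, 3, 5.
Primary stress on the leftmost head = syllable 1.
Primary stress: syllable 1 → ˈlo.ko.du.da:.lo:.to.lo:.

1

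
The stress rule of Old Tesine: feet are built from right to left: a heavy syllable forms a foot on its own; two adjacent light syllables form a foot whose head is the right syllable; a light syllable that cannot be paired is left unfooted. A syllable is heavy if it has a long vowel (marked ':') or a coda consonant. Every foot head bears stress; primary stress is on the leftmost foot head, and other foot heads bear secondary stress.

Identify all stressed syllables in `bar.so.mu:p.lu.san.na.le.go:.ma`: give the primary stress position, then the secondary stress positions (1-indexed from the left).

Weights: 1 bar H, 2 so L, 3 mu:p H, 4 lu L, 5 san H, 6 na L, 7 le L, 8 go: H, 9 ma L.
Parse right to left (heavy = foot alone; LL = one foot; stranded L unfooted): (ˈbar) so (ˈmu:p) lu (ˈsan) (na.ˈle) (ˈgo:) ma.
Foot heads: 1, 3, 5, 7, 8.
Primary stress on the leftmost head = syllable 1.
Secondary stress on 3, 5, 7, 8: ˈbar.so.ˌmu:p.lu.ˌsan.na.ˌle.ˌgo:.ma.

primary 1, secondary 3, 5, 7, 8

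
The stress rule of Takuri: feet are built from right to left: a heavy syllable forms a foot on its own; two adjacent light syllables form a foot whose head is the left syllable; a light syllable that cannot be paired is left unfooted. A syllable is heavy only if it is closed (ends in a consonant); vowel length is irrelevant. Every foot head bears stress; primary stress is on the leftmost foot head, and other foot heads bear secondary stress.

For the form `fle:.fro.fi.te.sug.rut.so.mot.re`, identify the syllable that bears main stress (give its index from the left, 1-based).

1

Weights: 1 fle: L, 2 fro L, 3 fi L, 4 te L, 5 sug H, 6 rut H, 7 so L, 8 mot H, 9 re L.
Parse right to left (heavy = foot alone; LL = one foot; stranded L unfooted): (ˈfle:.fro) (ˈfi.te) (ˈsug) (ˈrut) so (ˈmot) re.
Foot heads: 1, 3, 5, 6, 8.
Primary stress on the leftmost head = syllable 1.
Primary stress: syllable 1 → ˈfle:.fro.fi.te.sug.rut.so.mot.re.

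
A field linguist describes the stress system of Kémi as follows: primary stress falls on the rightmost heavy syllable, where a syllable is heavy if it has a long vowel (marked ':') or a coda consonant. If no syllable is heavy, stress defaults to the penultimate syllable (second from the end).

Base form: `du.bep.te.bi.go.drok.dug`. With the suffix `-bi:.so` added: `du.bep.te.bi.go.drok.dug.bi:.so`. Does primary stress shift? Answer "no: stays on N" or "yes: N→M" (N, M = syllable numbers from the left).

Base `du.bep.te.bi.go.drok.dug` (7 syllables):
  Weights: 1 du L, 2 bep H, 3 te L, 4 bi L, 5 go L, 6 drok H, 7 dug H.
  Heavy syllables in the domain: 2, 6, 7. The rightmost is syllable 7 (dug).
  → primary stress on syllable 7.
Suffixed `du.bep.te.bi.go.drok.dug.bi:.so` (9 syllables):
  Weights: 1 du L, 2 bep H, 3 te L, 4 bi L, 5 go L, 6 drok H, 7 dug H, 8 bi: H, 9 so L.
  Heavy syllables in the domain: 2, 6, 7, 8. The rightmost is syllable 8 (bi:).
  → primary stress on syllable 8.

yes: 7→8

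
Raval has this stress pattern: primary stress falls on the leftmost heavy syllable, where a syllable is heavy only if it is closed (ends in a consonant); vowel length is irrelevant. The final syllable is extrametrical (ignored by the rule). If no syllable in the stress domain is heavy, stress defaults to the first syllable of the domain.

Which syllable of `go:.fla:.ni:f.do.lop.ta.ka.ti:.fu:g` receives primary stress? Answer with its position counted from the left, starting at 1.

The final syllable (9, fu:g) is extrametrical; the stress domain is syllables 1–8.
Weights: 1 go: L, 2 fla: L, 3 ni:f H, 4 do L, 5 lop H, 6 ta L, 7 ka L, 8 ti: L.
Heavy syllables in the domain: 3, 5. The leftmost is syllable 3 (ni:f).
Primary stress: syllable 3 → go:.fla:.ˈni:f.do.lop.ta.ka.ti:.fu:g.

3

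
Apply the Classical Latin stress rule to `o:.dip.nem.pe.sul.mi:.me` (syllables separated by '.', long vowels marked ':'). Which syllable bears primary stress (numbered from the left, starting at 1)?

Classical Latin: stress the penult if heavy (long vowel or closed), else the antepenult.
Weights: 5 sul H, 6 mi: H, 7 me L.
The penult (syllable 6, mi:) is heavy, so it takes stress.
Stress on syllable 6: o:.dip.nem.pe.sul.ˈmi:.me.

6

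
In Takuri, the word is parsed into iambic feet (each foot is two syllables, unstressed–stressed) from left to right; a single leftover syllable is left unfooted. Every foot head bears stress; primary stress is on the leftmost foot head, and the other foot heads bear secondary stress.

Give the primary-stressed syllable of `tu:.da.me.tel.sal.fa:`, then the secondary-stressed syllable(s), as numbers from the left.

primary 2, secondary 4, 6

Parse left to right into iambic (σˈσ) feet: (tu:.ˈda) (me.ˈtel) (sal.ˈfa:).
Foot heads (stressed positions): 2, 4, 6.
End Rule Leftmost: primary stress on the leftmost head = syllable 2.
Secondary stress on 4, 6: tu:.ˈda.me.ˌtel.sal.ˌfa:.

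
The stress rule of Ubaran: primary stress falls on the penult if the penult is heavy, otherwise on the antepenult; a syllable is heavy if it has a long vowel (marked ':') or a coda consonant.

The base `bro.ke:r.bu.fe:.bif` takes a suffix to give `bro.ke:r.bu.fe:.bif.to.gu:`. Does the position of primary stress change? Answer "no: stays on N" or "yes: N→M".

Base `bro.ke:r.bu.fe:.bif` (5 syllables):
  Weights: 3 bu L, 4 fe: H, 5 bif H.
  The penult (syllable 4, fe:) is heavy, so it takes stress.
  → primary stress on syllable 4.
Suffixed `bro.ke:r.bu.fe:.bif.to.gu:` (7 syllables):
  Weights: 5 bif H, 6 to L, 7 gu: H.
  The penult (syllable 6, to) is light, so stress falls on the antepenult (syllable 5, bif).
  → primary stress on syllable 5.

yes: 4→5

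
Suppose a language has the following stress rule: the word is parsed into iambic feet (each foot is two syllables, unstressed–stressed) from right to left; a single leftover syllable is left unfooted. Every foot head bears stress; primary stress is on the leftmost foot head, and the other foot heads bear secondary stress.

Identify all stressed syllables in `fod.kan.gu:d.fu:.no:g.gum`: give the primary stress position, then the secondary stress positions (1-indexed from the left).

Parse right to left into iambic (σˈσ) feet: (fod.ˈkan) (gu:d.ˈfu:) (no:g.ˈgum).
Foot heads (stressed positions): 2, 4, 6.
End Rule Leftmost: primary stress on the leftmost head = syllable 2.
Secondary stress on 4, 6: fod.ˈkan.gu:d.ˌfu:.no:g.ˌgum.

primary 2, secondary 4, 6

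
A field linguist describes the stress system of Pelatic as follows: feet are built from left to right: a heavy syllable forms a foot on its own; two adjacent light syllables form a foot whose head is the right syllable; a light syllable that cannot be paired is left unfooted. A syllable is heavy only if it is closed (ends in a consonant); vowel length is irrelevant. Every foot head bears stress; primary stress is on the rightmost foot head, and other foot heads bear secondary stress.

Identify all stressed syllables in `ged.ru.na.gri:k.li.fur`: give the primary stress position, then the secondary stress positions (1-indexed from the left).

primary 6, secondary 1, 3, 4

Weights: 1 ged H, 2 ru L, 3 na L, 4 gri:k H, 5 li L, 6 fur H.
Parse left to right (heavy = foot alone; LL = one foot; stranded L unfooted): (ˈged) (ru.ˈna) (ˈgri:k) li (ˈfur).
Foot heads: 1, 3, 4, 6.
Primary stress on the rightmost head = syllable 6.
Secondary stress on 1, 3, 4: ˌged.ru.ˌna.ˌgri:k.li.ˈfur.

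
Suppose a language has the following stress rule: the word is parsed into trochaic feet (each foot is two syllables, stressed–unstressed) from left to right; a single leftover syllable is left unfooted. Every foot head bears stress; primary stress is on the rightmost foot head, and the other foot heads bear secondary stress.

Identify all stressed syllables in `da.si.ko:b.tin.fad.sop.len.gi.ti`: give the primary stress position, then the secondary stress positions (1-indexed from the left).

primary 7, secondary 1, 3, 5

Parse left to right into trochaic (ˈσσ) feet: (ˈda.si) (ˈko:b.tin) (ˈfad.sop) (ˈlen.gi) ti. Syllable 9 is left unfooted.
Foot heads (stressed positions): 1, 3, 5, 7.
End Rule Rightmost: primary stress on the rightmost head = syllable 7.
Secondary stress on 1, 3, 5: ˌda.si.ˌko:b.tin.ˌfad.sop.ˈlen.gi.ti.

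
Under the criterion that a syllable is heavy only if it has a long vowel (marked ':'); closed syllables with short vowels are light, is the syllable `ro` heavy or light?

light

`ro`: short vowel, open (no coda). Short vowel → light.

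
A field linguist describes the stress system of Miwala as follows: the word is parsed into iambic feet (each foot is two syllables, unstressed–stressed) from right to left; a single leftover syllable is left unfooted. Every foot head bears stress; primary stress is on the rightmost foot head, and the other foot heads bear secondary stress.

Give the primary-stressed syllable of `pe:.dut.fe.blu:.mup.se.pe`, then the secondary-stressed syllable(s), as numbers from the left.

primary 7, secondary 3, 5

Parse right to left into iambic (σˈσ) feet: pe: (dut.ˈfe) (blu:.ˈmup) (se.ˈpe). Syllable 1 is left unfooted.
Foot heads (stressed positions): 3, 5, 7.
End Rule Rightmost: primary stress on the rightmost head = syllable 7.
Secondary stress on 3, 5: pe:.dut.ˌfe.blu:.ˌmup.se.ˈpe.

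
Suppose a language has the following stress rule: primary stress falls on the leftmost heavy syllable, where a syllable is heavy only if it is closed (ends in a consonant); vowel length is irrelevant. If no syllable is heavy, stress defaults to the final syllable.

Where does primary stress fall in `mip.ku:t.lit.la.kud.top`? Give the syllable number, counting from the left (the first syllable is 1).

Weights: 1 mip H, 2 ku:t H, 3 lit H, 4 la L, 5 kud H, 6 top H.
Heavy syllables in the domain: 1, 2, 3, 5, 6. The leftmost is syllable 1 (mip).
Primary stress: syllable 1 → ˈmip.ku:t.lit.la.kud.top.

1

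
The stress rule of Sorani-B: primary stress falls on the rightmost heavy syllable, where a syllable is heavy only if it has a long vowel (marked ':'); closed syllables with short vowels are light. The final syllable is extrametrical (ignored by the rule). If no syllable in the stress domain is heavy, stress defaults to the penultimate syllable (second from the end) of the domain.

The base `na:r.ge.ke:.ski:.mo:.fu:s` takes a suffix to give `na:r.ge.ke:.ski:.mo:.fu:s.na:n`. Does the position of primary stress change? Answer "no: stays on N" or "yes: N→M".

yes: 5→6

Base `na:r.ge.ke:.ski:.mo:.fu:s` (6 syllables):
  The final syllable (6, fu:s) is extrametrical; the stress domain is syllables 1–5.
  Weights: 1 na:r H, 2 ge L, 3 ke: H, 4 ski: H, 5 mo: H.
  Heavy syllables in the domain: 1, 3, 4, 5. The rightmost is syllable 5 (mo:).
  → primary stress on syllable 5.
Suffixed `na:r.ge.ke:.ski:.mo:.fu:s.na:n` (7 syllables):
  The final syllable (7, na:n) is extrametrical; the stress domain is syllables 1–6.
  Weights: 1 na:r H, 2 ge L, 3 ke: H, 4 ski: H, 5 mo: H, 6 fu:s H.
  Heavy syllables in the domain: 1, 3, 4, 5, 6. The rightmost is syllable 6 (fu:s).
  → primary stress on syllable 6.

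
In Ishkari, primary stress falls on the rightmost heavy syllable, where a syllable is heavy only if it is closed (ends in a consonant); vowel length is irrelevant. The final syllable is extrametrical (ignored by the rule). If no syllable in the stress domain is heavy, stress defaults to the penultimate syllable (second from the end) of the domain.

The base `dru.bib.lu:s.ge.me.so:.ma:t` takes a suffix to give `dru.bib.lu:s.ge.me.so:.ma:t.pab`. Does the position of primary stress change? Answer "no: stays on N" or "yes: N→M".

yes: 3→7

Base `dru.bib.lu:s.ge.me.so:.ma:t` (7 syllables):
  The final syllable (7, ma:t) is extrametrical; the stress domain is syllables 1–6.
  Weights: 1 dru L, 2 bib H, 3 lu:s H, 4 ge L, 5 me L, 6 so: L.
  Heavy syllables in the domain: 2, 3. The rightmost is syllable 3 (lu:s).
  → primary stress on syllable 3.
Suffixed `dru.bib.lu:s.ge.me.so:.ma:t.pab` (8 syllables):
  The final syllable (8, pab) is extrametrical; the stress domain is syllables 1–7.
  Weights: 1 dru L, 2 bib H, 3 lu:s H, 4 ge L, 5 me L, 6 so: L, 7 ma:t H.
  Heavy syllables in the domain: 2, 3, 7. The rightmost is syllable 7 (ma:t).
  → primary stress on syllable 7.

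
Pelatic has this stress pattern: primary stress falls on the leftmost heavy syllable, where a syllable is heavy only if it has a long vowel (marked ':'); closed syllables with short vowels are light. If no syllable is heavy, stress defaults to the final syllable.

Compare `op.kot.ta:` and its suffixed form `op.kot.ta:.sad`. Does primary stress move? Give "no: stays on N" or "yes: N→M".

Base `op.kot.ta:` (3 syllables):
  Weights: 1 op L, 2 kot L, 3 ta: H.
  Heavy syllables in the domain: 3. The leftmost is syllable 3 (ta:).
  → primary stress on syllable 3.
Suffixed `op.kot.ta:.sad` (4 syllables):
  Weights: 1 op L, 2 kot L, 3 ta: H, 4 sad L.
  Heavy syllables in the domain: 3. The leftmost is syllable 3 (ta:).
  → primary stress on syllable 3.

no: stays on 3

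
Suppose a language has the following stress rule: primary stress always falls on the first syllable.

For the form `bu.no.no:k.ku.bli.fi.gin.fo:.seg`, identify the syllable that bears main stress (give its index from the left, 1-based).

The word has 9 syllables; the first syllable is syllable 1 (bu).
Primary stress: syllable 1 → ˈbu.no.no:k.ku.bli.fi.gin.fo:.seg.

1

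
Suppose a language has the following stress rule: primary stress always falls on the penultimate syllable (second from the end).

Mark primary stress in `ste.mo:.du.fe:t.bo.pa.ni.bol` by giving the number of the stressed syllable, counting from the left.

The word has 8 syllables; the penultimate syllable (second from the end) is syllable 7 (ni).
Primary stress: syllable 7 → ste.mo:.du.fe:t.bo.pa.ˈni.bol.

7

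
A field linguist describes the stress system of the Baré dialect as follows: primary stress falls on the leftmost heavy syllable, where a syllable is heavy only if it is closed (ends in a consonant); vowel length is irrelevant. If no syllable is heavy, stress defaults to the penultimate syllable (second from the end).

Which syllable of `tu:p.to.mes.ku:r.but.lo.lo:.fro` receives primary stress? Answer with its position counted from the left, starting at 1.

1

Weights: 1 tu:p H, 2 to L, 3 mes H, 4 ku:r H, 5 but H, 6 lo L, 7 lo: L, 8 fro L.
Heavy syllables in the domain: 1, 3, 4, 5. The leftmost is syllable 1 (tu:p).
Primary stress: syllable 1 → ˈtu:p.to.mes.ku:r.but.lo.lo:.fro.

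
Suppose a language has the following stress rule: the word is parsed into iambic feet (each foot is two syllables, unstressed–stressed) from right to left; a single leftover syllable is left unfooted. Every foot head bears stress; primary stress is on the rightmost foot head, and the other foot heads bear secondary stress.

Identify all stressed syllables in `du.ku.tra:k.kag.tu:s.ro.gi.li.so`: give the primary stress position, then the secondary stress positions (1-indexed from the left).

Parse right to left into iambic (σˈσ) feet: du (ku.ˈtra:k) (kag.ˈtu:s) (ro.ˈgi) (li.ˈso). Syllable 1 is left unfooted.
Foot heads (stressed positions): 3, 5, 7, 9.
End Rule Rightmost: primary stress on the rightmost head = syllable 9.
Secondary stress on 3, 5, 7: du.ku.ˌtra:k.kag.ˌtu:s.ro.ˌgi.li.ˈso.

primary 9, secondary 3, 5, 7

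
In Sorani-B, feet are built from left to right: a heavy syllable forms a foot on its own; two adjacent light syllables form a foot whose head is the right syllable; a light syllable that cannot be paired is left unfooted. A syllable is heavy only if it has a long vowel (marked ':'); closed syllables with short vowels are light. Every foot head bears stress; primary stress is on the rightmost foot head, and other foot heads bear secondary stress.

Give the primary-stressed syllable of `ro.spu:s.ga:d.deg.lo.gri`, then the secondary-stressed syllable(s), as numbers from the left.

primary 5, secondary 2, 3

Weights: 1 ro L, 2 spu:s H, 3 ga:d H, 4 deg L, 5 lo L, 6 gri L.
Parse left to right (heavy = foot alone; LL = one foot; stranded L unfooted): ro (ˈspu:s) (ˈga:d) (deg.ˈlo) gri.
Foot heads: 2, 3, 5.
Primary stress on the rightmost head = syllable 5.
Secondary stress on 2, 3: ro.ˌspu:s.ˌga:d.deg.ˈlo.gri.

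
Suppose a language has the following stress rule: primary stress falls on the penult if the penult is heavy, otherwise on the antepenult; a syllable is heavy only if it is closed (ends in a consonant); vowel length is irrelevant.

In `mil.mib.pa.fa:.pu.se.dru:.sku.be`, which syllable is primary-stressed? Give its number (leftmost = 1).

7

Weights: 7 dru: L, 8 sku L, 9 be L.
The penult (syllable 8, sku) is light, so stress falls on the antepenult (syllable 7, dru:).
Primary stress: syllable 7 → mil.mib.pa.fa:.pu.se.ˈdru:.sku.be.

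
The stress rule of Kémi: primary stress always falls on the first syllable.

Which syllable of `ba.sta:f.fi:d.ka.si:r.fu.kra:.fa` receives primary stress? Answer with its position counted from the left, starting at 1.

The word has 8 syllables; the first syllable is syllable 1 (ba).
Primary stress: syllable 1 → ˈba.sta:f.fi:d.ka.si:r.fu.kra:.fa.

1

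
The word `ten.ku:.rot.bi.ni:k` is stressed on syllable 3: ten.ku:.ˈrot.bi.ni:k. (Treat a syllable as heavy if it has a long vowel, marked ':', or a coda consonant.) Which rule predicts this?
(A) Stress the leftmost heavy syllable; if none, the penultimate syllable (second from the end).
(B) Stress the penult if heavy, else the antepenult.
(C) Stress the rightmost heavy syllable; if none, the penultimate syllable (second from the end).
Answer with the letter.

B

Rule A → syllable 1 (observed: 3).
Rule B → syllable 3 ✓.
Rule C → syllable 5 (observed: 3).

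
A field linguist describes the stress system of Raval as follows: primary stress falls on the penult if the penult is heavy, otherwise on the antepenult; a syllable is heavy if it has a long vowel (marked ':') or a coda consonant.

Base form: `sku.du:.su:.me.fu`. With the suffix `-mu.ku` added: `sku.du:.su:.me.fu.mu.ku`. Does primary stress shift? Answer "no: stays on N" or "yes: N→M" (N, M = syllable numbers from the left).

yes: 3→5

Base `sku.du:.su:.me.fu` (5 syllables):
  Weights: 3 su: H, 4 me L, 5 fu L.
  The penult (syllable 4, me) is light, so stress falls on the antepenult (syllable 3, su:).
  → primary stress on syllable 3.
Suffixed `sku.du:.su:.me.fu.mu.ku` (7 syllables):
  Weights: 5 fu L, 6 mu L, 7 ku L.
  The penult (syllable 6, mu) is light, so stress falls on the antepenult (syllable 5, fu).
  → primary stress on syllable 5.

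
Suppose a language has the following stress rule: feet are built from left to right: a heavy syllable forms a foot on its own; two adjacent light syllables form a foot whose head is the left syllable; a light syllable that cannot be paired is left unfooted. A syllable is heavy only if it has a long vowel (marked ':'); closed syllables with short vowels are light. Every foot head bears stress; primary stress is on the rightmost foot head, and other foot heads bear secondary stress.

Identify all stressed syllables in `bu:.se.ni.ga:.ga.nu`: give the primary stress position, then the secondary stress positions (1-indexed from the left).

Weights: 1 bu: H, 2 se L, 3 ni L, 4 ga: H, 5 ga L, 6 nu L.
Parse left to right (heavy = foot alone; LL = one foot; stranded L unfooted): (ˈbu:) (ˈse.ni) (ˈga:) (ˈga.nu).
Foot heads: 1, 2, 4, 5.
Primary stress on the rightmost head = syllable 5.
Secondary stress on 1, 2, 4: ˌbu:.ˌse.ni.ˌga:.ˈga.nu.

primary 5, secondary 1, 2, 4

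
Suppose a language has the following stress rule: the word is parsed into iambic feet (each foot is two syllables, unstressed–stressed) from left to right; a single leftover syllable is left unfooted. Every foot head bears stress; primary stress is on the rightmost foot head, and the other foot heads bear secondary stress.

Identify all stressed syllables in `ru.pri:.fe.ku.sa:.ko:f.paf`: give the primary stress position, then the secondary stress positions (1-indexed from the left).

primary 6, secondary 2, 4

Parse left to right into iambic (σˈσ) feet: (ru.ˈpri:) (fe.ˈku) (sa:.ˈko:f) paf. Syllable 7 is left unfooted.
Foot heads (stressed positions): 2, 4, 6.
End Rule Rightmost: primary stress on the rightmost head = syllable 6.
Secondary stress on 2, 4: ru.ˌpri:.fe.ˌku.sa:.ˈko:f.paf.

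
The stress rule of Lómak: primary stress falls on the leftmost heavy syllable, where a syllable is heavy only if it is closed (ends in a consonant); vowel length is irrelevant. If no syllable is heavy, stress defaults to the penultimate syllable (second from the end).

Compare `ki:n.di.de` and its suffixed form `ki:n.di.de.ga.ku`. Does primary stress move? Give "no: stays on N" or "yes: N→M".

no: stays on 1

Base `ki:n.di.de` (3 syllables):
  Weights: 1 ki:n H, 2 di L, 3 de L.
  Heavy syllables in the domain: 1. The leftmost is syllable 1 (ki:n).
  → primary stress on syllable 1.
Suffixed `ki:n.di.de.ga.ku` (5 syllables):
  Weights: 1 ki:n H, 2 di L, 3 de L, 4 ga L, 5 ku L.
  Heavy syllables in the domain: 1. The leftmost is syllable 1 (ki:n).
  → primary stress on syllable 1.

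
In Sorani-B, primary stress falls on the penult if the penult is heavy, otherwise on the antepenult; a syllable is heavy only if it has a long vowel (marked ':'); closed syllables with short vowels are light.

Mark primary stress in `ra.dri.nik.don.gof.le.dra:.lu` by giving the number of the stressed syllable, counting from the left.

Weights: 6 le L, 7 dra: H, 8 lu L.
The penult (syllable 7, dra:) is heavy, so it takes stress.
Primary stress: syllable 7 → ra.dri.nik.don.gof.le.ˈdra:.lu.

7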